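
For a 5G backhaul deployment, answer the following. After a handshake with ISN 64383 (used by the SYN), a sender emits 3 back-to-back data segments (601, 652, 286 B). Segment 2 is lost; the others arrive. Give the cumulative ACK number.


SYN uses sequence number 64383; first data byte = ISN + 1 = 64384.
Segment 1: SEQ = 64384, len = 601 B, covers [64384, 64984]
Segment 2: SEQ = 64985, len = 652 B, covers [64985, 65636] [LOST]
Segment 3: SEQ = 65637, len = 286 B, covers [65637, 65922]
In-order data received: bytes [64384, 64984] (segments 1..1).
Segment 2 missing -> gap begins at byte 64985; later segments buffered out of order.
Cumulative ACK = next expected in-order byte = 64384 + 601 = 64985

64985


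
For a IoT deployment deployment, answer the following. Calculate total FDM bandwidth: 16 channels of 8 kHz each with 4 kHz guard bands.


Given: 16 channels, 8 kHz each, guard = 4 kHz
Channel bandwidth = 16 * 8 = 128 kHz
Guard bands = 15 gaps * 4 kHz = 60 kHz
Total = 128 + 60 = 188 kHz

188


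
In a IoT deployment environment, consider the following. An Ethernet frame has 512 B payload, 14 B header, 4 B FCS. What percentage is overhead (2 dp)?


Given: payload = 512 B, header = 14 B, trailer = 4 B
Overhead bytes = header + trailer = 14 + 4 = 18
Total frame = payload + overhead = 512 + 18 = 530
Overhead % = 18 / 530 * 100 = 3.3962% -> 3.40% (2 dp)

3.40


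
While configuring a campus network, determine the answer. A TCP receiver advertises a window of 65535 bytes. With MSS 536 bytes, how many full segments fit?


Given: RWND = 65535 bytes, MSS = 536 bytes
Full segments = floor(RWND / MSS)
Full segments = floor(65535 / 536)
Full segments = floor(122.2668) = 122

122


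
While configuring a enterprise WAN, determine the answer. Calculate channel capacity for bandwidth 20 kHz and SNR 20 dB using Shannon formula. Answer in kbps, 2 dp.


Given: B = 20 kHz, SNR = 20 dB
SNR linear = 10^(20/10) = 100
1 + SNR = 101
log2(101) = 6.6582114828
C = 20 * 1000 * 6.6582114828 = 133164.2297 bps
C = 133.164230 kbps -> 133.16 kbps (2 dp)

133.16


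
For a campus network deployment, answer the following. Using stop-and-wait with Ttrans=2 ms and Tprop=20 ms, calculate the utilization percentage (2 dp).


Given: Ttrans = 2 ms, Tprop = 20 ms
RTT = 2 * Tprop = 2 * 20 = 40 ms
U = Ttrans / (Ttrans + RTT)
U = 2 / (2 + 40)
U = 2 / 42 = 0.047619
U% = 4.76%

4.76


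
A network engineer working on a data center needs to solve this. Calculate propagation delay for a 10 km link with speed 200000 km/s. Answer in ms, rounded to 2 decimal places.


Given: distance = 10 km, speed = 200000 km/s
Delay = distance / speed = 10 / 200000 seconds
Delay in ms = 10 * 1000 / 200000
Delay = 0.0500 ms
Rounded to 2 dp = 0.05 ms

0.05


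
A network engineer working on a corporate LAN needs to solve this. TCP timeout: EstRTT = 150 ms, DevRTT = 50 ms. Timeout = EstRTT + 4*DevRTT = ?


Given: EstRTT = 150 ms, DevRTT = 50 ms
Timeout = EstRTT + 4 * DevRTT
4 * DevRTT = 4 * 50 = 200
Timeout = 150 + 200 = 350 ms

350


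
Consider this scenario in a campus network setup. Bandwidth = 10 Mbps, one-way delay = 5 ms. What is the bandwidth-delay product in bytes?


Given: bandwidth = 10 Mbps, delay = 5 ms
BDP in bits = 10 * 10^6 * 5 / 1000
BDP in bits = 50000
BDP in bytes = 50000 / 8 = 6250

6250


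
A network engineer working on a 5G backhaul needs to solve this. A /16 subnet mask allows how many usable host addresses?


Given: subnet mask /16
Host bits = 32 - 16 = 16
Total addresses = 2^16 = 65536
Usable hosts = 65536 - 2 (network + broadcast) = 65534

65534


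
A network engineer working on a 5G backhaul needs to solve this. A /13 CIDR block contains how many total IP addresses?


Given: CIDR prefix /13
Host bits = 32 - 13 = 19
Total addresses = 2^19 = 524288

524288


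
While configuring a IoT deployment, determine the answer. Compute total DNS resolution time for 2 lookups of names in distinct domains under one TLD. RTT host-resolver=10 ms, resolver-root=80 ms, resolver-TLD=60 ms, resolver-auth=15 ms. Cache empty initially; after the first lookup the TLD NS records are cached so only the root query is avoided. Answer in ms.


Lookup 1 (cold cache): local + root + TLD + auth = 10 + 80 + 60 + 15 = 165 ms
Lookups 2..2 (TLD NS cached -> skip root; new domain -> still ask TLD and auth): local + TLD + auth = 10 + 60 + 15 = 85 ms each
Remaining 1 lookups: 1 * 85 = 85 ms
Total = 165 + 85 = 250 ms

250


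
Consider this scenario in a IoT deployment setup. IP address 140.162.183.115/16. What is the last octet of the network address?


Given: IP = 140.162.183.115, prefix = /16
Subnet mask = 255.255.0.0
Last octet of IP: 115
Last octet of mask: 0
Network last octet = 115 AND 0 = 0

0


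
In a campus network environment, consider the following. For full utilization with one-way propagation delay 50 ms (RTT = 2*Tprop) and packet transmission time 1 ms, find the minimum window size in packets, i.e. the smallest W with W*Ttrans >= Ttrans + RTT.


Given: Ttrans = 1 ms, RTT = 100 ms (= 2 * Tprop, Tprop = 50 ms)
Time until first ACK returns = Ttrans + RTT = 1 + 100 = 101 ms
Need W * Ttrans >= Ttrans + RTT  ->  W >= (Ttrans + RTT) / Ttrans
(Ttrans + RTT) / Ttrans = 101 / 1 = 101
W_min = ceil(101) = 101

101


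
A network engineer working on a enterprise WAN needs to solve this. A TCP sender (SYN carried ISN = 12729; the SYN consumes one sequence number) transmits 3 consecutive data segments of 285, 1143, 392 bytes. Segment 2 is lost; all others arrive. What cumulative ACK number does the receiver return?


SYN uses sequence number 12729; first data byte = ISN + 1 = 12730.
Segment 1: SEQ = 12730, len = 285 B, covers [12730, 13014]
Segment 2: SEQ = 13015, len = 1143 B, covers [13015, 14157] [LOST]
Segment 3: SEQ = 14158, len = 392 B, covers [14158, 14549]
In-order data received: bytes [12730, 13014] (segments 1..1).
Segment 2 missing -> gap begins at byte 13015; later segments buffered out of order.
Cumulative ACK = next expected in-order byte = 12730 + 285 = 13015

13015


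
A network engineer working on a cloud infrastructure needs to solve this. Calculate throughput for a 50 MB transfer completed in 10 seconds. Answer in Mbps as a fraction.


Given: file = 50 MB, time = 10 s
File in Mb = 50 * 8 = 400 Mb
Throughput = 400 / 10 Mbps
Throughput = 40 Mbps

40


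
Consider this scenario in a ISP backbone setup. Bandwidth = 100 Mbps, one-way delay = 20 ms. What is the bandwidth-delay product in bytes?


Given: bandwidth = 100 Mbps, delay = 20 ms
BDP in bits = 100 * 10^6 * 20 / 1000
BDP in bits = 2000000
BDP in bytes = 2000000 / 8 = 250000

250000


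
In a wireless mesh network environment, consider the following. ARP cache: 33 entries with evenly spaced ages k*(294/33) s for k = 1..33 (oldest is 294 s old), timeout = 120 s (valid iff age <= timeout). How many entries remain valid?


Ages are k * 294/33 s for k = 1..33 (spacing = 8.9091 s).
Entry k is valid iff k * 294/33 <= 120 iff k <= 33 * 120 / 294 = 13.4694
n_valid = floor(13.4694) = 13
(n_stale = 33 - 13 = 20)

13


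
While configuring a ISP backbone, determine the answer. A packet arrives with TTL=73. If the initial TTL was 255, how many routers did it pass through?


Given: initial TTL = 255, received TTL = 73
Hops = initial TTL - received TTL
Hops = 255 - 73 = 182

182


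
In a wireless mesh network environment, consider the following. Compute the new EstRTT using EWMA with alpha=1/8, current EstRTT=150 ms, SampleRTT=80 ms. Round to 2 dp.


Given: EstRTT = 150 ms, SampleRTT = 80 ms, alpha = 1/8
New EstRTT = (1 - alpha) * EstRTT + alpha * SampleRTT
(7/8) * 150 = 131.25
(1/8) * 80 = 10
New EstRTT = 131.25 + 10 = 141.25 ms -> 141.25 ms (2 dp)

141.25


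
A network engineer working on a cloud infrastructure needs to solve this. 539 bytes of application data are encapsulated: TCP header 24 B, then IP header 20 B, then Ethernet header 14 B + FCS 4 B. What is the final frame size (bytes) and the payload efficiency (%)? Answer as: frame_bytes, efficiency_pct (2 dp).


TCP segment = 539 + 24 = 563 B
IP packet = 563 + 20 = 583 B
Ethernet frame = 583 + 14 + 4 = 601 B
Efficiency = app / frame = 539 / 601 = 0.896839 = 89.6839% -> 89.68% (2 dp)

601, 89.68


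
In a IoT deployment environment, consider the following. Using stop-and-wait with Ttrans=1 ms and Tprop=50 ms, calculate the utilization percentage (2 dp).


Given: Ttrans = 1 ms, Tprop = 50 ms
RTT = 2 * Tprop = 2 * 50 = 100 ms
U = Ttrans / (Ttrans + RTT)
U = 1 / (1 + 100)
U = 1 / 101 = 0.009901
U% = 0.99%

0.99


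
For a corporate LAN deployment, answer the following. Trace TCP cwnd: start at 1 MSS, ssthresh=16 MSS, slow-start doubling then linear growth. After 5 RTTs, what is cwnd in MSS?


RTT 0: cwnd = 1 MSS (initial)
RTT 1: cwnd = 2 MSS (slow start, doubled)
RTT 2: cwnd = 4 MSS (slow start, doubled)
RTT 3: cwnd = 8 MSS (slow start, doubled)
RTT 4: cwnd = 16 MSS (slow start, doubled)
RTT 5: cwnd = 17 MSS (congestion avoidance, +1)

17


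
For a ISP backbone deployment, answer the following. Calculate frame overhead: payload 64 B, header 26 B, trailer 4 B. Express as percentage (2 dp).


Given: payload = 64 B, header = 26 B, trailer = 4 B
Overhead bytes = header + trailer = 26 + 4 = 30
Total frame = payload + overhead = 64 + 30 = 94
Overhead % = 30 / 94 * 100 = 31.9149% -> 31.91% (2 dp)

31.91


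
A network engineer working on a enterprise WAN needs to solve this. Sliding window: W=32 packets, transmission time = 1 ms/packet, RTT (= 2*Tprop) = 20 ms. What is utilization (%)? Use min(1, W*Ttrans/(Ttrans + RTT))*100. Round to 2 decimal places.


Given: W = 32, Ttrans = 1 ms, RTT = 20 ms (= 2 * Tprop, Tprop = 10 ms)
Cycle time = Ttrans + RTT = 1 + 20 = 21 ms (first packet sent until its ACK returns)
W * Ttrans = 32 * 1 = 32 ms of sending per cycle
W * Ttrans / (Ttrans + RTT) = 32 / 21 = 1.523810
U = min(1, 1.523810) = 1.000000
U% = 100.00%

100.00


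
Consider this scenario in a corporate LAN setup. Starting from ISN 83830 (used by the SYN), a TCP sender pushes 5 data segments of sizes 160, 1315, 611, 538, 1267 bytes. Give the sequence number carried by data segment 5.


The SYN occupies sequence number ISN = 83830, so the first data byte is ISN + 1 = 83831.
SEQ of data segment i = (ISN + 1) + sum of payload sizes of segments 1..i-1.
Segment 1: SEQ = 83831, payload = 160 bytes
Segment 2: SEQ = 83991, payload = 1315 bytes
Segment 3: SEQ = 85306, payload = 611 bytes
Segment 4: SEQ = 85917, payload = 538 bytes
Segment 5: SEQ = 86455, payload = 1267 bytes
SEQ of segment 5 = 83831 + 160 + 1315 + 611 + 538 = 86455

86455


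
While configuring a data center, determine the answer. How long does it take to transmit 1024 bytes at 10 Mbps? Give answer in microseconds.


Given: packet = 1024 bytes, bandwidth = 10 Mbps
Packet in bits = 1024 * 8 = 8192 bits
Bandwidth = 10 * 10^6 = 10000000 bps
Time = 8192 / 10000000 seconds
Time in us = 8192 * 10^6 / 10000000 = 819.2

819.2


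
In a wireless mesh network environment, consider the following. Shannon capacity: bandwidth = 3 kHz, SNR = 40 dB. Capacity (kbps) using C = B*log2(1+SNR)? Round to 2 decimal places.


Given: B = 3 kHz, SNR = 40 dB
SNR linear = 10^(40/10) = 10000
1 + SNR = 10001
log2(10001) = 13.2878566418
C = 3 * 1000 * 13.2878566418 = 39863.5699 bps
C = 39.863570 kbps -> 39.86 kbps (2 dp)

39.86


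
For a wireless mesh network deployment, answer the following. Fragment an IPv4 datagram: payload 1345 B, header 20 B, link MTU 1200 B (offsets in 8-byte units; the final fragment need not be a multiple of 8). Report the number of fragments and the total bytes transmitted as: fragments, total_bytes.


Max data per non-final fragment = floor((MTU - header)/8)*8 = floor((1200 - 20)/8)*8 = floor(1180/8)*8 = 1176 B
Final fragment needs no 8-byte alignment: it can carry up to MTU - header = 1180 B
Non-final fragments needed = ceil((payload - 1180) / 1176) = ceil(165/1176) = ceil(0.1403) = 1
Number of fragments = 1 + 1 = 2
Fragment sizes (data): 1 * 1176 B + 169 B (last, 169 <= 1180 OK)
Total bytes sent = payload + n_frags * header = 1345 + 2*20 = 1345 + 40 = 1385 B

2, 1385


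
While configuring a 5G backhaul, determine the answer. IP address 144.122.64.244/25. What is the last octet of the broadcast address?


Given: IP = 144.122.64.244, prefix = /25
Host bits = 32 - 25 = 7
Network last octet = 244 AND mask = 128
Host part size = 2^7 - 1 = 127
Broadcast last octet = 128 OR 127 = 255

255


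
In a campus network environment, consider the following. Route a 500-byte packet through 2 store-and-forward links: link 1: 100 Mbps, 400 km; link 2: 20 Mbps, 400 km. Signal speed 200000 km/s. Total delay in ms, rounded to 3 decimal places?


Packet = 500 bytes = 4000 bits. Store-and-forward: sum (t_trans + t_prop) per link.
Link 1: t_trans = 4000/(100*10^6) s = 0.0400 ms; t_prop = 400/200000 s = 2.0000 ms; subtotal = 2.0400 ms
Link 2: t_trans = 4000/(20*10^6) s = 0.2000 ms; t_prop = 400/200000 s = 2.0000 ms; subtotal = 2.2000 ms
End-to-end = 2.0400 + 2.2000 = 4.2400 ms -> 4.240 ms (3 dp)

4.240


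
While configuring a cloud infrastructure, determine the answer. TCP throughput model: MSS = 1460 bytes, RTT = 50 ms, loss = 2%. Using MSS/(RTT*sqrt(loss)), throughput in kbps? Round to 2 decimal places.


Given: MSS = 1460 bytes, RTT = 50 ms, loss = 2%
RTT in seconds = 50 / 1000 = 0.05
Loss rate = 2% = 0.02
sqrt(loss) = sqrt(0.02) = 0.141421356237
Throughput (bytes/s) = 1460 / (0.05 * 0.141421356237) = 206475.1801
Throughput (kbps) = 206475.1801 * 8 / 1000 = 1651.801441 -> 1651.80 kbps (2 dp)

1651.80


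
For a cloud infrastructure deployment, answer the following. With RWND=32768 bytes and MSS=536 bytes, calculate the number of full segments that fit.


Given: RWND = 32768 bytes, MSS = 536 bytes
Full segments = floor(RWND / MSS)
Full segments = floor(32768 / 536)
Full segments = floor(61.1343) = 61

61


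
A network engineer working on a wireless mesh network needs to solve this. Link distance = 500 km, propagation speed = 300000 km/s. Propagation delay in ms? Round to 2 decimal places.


Given: distance = 500 km, speed = 300000 km/s
Delay = distance / speed = 500 / 300000 seconds
Delay in ms = 500 * 1000 / 300000
Delay = 1.6667 ms
Rounded to 2 dp = 1.67 ms

1.67


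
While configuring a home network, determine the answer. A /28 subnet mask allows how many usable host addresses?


Given: subnet mask /28
Host bits = 32 - 28 = 4
Total addresses = 2^4 = 16
Usable hosts = 16 - 2 (network + broadcast) = 14

14


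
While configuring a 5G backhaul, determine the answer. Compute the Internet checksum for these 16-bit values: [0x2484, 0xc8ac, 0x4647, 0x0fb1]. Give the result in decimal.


Given words: [0x2484, 0xc8ac, 0x4647, 0x0fb1]
Step 1: Sum all words
Raw sum = 9348 + 51372 + 17991 + 4017 = 82728
Step 2: Fold carry: (17192 + 1) = 17193
One's complement = ~17193 & 0xFFFF = 48342

48342


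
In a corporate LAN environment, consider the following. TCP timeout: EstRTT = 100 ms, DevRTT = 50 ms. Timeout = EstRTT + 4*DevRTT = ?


Given: EstRTT = 100 ms, DevRTT = 50 ms
Timeout = EstRTT + 4 * DevRTT
4 * DevRTT = 4 * 50 = 200
Timeout = 100 + 200 = 300 ms

300


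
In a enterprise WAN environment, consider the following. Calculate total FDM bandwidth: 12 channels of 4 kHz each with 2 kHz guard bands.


Given: 12 channels, 4 kHz each, guard = 2 kHz
Channel bandwidth = 12 * 4 = 48 kHz
Guard bands = 11 gaps * 2 kHz = 22 kHz
Total = 48 + 22 = 70 kHz

70


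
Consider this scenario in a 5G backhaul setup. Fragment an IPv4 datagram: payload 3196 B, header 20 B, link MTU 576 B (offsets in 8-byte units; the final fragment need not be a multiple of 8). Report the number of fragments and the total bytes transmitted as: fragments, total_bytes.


Max data per non-final fragment = floor((MTU - header)/8)*8 = floor((576 - 20)/8)*8 = floor(556/8)*8 = 552 B
Final fragment needs no 8-byte alignment: it can carry up to MTU - header = 556 B
Non-final fragments needed = ceil((payload - 556) / 552) = ceil(2640/552) = ceil(4.7826) = 5
Number of fragments = 5 + 1 = 6
Fragment sizes (data): 5 * 552 B + 436 B (last, 436 <= 556 OK)
Total bytes sent = payload + n_frags * header = 3196 + 6*20 = 3196 + 120 = 3316 B

6, 3316


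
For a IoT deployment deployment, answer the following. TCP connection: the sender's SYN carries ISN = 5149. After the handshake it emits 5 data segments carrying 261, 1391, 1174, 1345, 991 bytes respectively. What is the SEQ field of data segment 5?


The SYN occupies sequence number ISN = 5149, so the first data byte is ISN + 1 = 5150.
SEQ of data segment i = (ISN + 1) + sum of payload sizes of segments 1..i-1.
Segment 1: SEQ = 5150, payload = 261 bytes
Segment 2: SEQ = 5411, payload = 1391 bytes
Segment 3: SEQ = 6802, payload = 1174 bytes
Segment 4: SEQ = 7976, payload = 1345 bytes
Segment 5: SEQ = 9321, payload = 991 bytes
SEQ of segment 5 = 5150 + 261 + 1391 + 1174 + 1345 = 9321

9321


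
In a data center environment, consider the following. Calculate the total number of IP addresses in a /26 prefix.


Given: CIDR prefix /26
Host bits = 32 - 26 = 6
Total addresses = 2^6 = 64

64


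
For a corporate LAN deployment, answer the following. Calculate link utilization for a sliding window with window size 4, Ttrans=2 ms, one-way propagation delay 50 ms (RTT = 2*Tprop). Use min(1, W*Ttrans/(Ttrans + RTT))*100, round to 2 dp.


Given: W = 4, Ttrans = 2 ms, RTT = 100 ms (= 2 * Tprop, Tprop = 50 ms)
Cycle time = Ttrans + RTT = 2 + 100 = 102 ms (first packet sent until its ACK returns)
W * Ttrans = 4 * 2 = 8 ms of sending per cycle
W * Ttrans / (Ttrans + RTT) = 8 / 102 = 0.078431
U = min(1, 0.078431) = 0.078431
U% = 7.84%

7.84


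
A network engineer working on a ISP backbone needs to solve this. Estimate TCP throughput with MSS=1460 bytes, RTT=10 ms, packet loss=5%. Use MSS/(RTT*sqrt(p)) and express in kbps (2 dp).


Given: MSS = 1460 bytes, RTT = 10 ms, loss = 5%
RTT in seconds = 10 / 1000 = 0.01
Loss rate = 5% = 0.05
sqrt(loss) = sqrt(0.05) = 0.223606797750
Throughput (bytes/s) = 1460 / (0.01 * 0.223606797750) = 652931.8494
Throughput (kbps) = 652931.8494 * 8 / 1000 = 5223.454795 -> 5223.45 kbps (2 dp)

5223.45


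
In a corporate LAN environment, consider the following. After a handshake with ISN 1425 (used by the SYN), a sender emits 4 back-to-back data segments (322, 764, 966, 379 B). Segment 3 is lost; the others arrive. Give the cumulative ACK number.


SYN uses sequence number 1425; first data byte = ISN + 1 = 1426.
Segment 1: SEQ = 1426, len = 322 B, covers [1426, 1747]
Segment 2: SEQ = 1748, len = 764 B, covers [1748, 2511]
Segment 3: SEQ = 2512, len = 966 B, covers [2512, 3477] [LOST]
Segment 4: SEQ = 3478, len = 379 B, covers [3478, 3856]
In-order data received: bytes [1426, 2511] (segments 1..2).
Segment 3 missing -> gap begins at byte 2512; later segments buffered out of order.
Cumulative ACK = next expected in-order byte = 1426 + 322 + 764 = 2512

2512


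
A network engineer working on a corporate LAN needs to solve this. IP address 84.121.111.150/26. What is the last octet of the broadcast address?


Given: IP = 84.121.111.150, prefix = /26
Host bits = 32 - 26 = 6
Network last octet = 150 AND mask = 128
Host part size = 2^6 - 1 = 63
Broadcast last octet = 128 OR 63 = 191

191


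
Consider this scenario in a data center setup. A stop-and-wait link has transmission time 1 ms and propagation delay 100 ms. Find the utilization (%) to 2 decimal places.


Given: Ttrans = 1 ms, Tprop = 100 ms
RTT = 2 * Tprop = 2 * 100 = 200 ms
U = Ttrans / (Ttrans + RTT)
U = 1 / (1 + 200)
U = 1 / 201 = 0.004975
U% = 0.50%

0.50


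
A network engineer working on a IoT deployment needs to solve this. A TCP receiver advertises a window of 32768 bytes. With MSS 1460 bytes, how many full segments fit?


Given: RWND = 32768 bytes, MSS = 1460 bytes
Full segments = floor(RWND / MSS)
Full segments = floor(32768 / 1460)
Full segments = floor(22.4438) = 22

22


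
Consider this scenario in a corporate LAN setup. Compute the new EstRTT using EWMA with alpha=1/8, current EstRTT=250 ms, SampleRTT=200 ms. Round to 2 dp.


Given: EstRTT = 250 ms, SampleRTT = 200 ms, alpha = 1/8
New EstRTT = (1 - alpha) * EstRTT + alpha * SampleRTT
(7/8) * 250 = 218.75
(1/8) * 200 = 25
New EstRTT = 218.75 + 25 = 243.75 ms -> 243.75 ms (2 dp)

243.75


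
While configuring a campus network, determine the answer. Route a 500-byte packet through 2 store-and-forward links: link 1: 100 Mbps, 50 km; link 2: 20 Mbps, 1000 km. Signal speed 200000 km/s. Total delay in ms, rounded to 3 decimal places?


Packet = 500 bytes = 4000 bits. Store-and-forward: sum (t_trans + t_prop) per link.
Link 1: t_trans = 4000/(100*10^6) s = 0.0400 ms; t_prop = 50/200000 s = 0.2500 ms; subtotal = 0.2900 ms
Link 2: t_trans = 4000/(20*10^6) s = 0.2000 ms; t_prop = 1000/200000 s = 5.0000 ms; subtotal = 5.2000 ms
End-to-end = 0.2900 + 5.2000 = 5.4900 ms -> 5.490 ms (3 dp)

5.490


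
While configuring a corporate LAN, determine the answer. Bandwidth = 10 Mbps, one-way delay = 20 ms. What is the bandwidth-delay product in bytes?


Given: bandwidth = 10 Mbps, delay = 20 ms
BDP in bits = 10 * 10^6 * 20 / 1000
BDP in bits = 200000
BDP in bytes = 200000 / 8 = 25000

25000


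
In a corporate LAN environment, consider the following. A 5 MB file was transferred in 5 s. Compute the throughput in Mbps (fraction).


Given: file = 5 MB, time = 5 s
File in Mb = 5 * 8 = 40 Mb
Throughput = 40 / 5 Mbps
Throughput = 8 Mbps

8


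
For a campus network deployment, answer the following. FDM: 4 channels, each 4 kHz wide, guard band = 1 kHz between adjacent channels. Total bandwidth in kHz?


Given: 4 channels, 4 kHz each, guard = 1 kHz
Channel bandwidth = 4 * 4 = 16 kHz
Guard bands = 3 gaps * 1 kHz = 3 kHz
Total = 16 + 3 = 19 kHz

19


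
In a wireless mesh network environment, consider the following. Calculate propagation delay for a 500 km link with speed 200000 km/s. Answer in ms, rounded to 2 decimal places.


Given: distance = 500 km, speed = 200000 km/s
Delay = distance / speed = 500 / 200000 seconds
Delay in ms = 500 * 1000 / 200000
Delay = 2.5000 ms
Rounded to 2 dp = 2.50 ms

2.50


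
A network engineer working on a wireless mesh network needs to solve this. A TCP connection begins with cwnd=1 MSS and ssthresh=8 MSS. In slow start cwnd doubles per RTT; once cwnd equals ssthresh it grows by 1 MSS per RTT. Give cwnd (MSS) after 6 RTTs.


RTT 0: cwnd = 1 MSS (initial)
RTT 1: cwnd = 2 MSS (slow start, doubled)
RTT 2: cwnd = 4 MSS (slow start, doubled)
RTT 3: cwnd = 8 MSS (slow start, doubled)
RTT 4: cwnd = 9 MSS (congestion avoidance, +1)
RTT 5: cwnd = 10 MSS (congestion avoidance, +1)
RTT 6: cwnd = 11 MSS (congestion avoidance, +1)

11


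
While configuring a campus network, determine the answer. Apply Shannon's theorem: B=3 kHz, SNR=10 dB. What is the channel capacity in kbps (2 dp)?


Given: B = 3 kHz, SNR = 10 dB
SNR linear = 10^(10/10) = 10
1 + SNR = 11
log2(11) = 3.4594316186
C = 3 * 1000 * 3.4594316186 = 10378.2949 bps
C = 10.378295 kbps -> 10.38 kbps (2 dp)

10.38


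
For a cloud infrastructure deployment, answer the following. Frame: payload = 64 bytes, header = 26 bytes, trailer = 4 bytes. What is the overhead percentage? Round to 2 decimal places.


Given: payload = 64 B, header = 26 B, trailer = 4 B
Overhead bytes = header + trailer = 26 + 4 = 30
Total frame = payload + overhead = 64 + 30 = 94
Overhead % = 30 / 94 * 100 = 31.9149% -> 31.91% (2 dp)

31.91


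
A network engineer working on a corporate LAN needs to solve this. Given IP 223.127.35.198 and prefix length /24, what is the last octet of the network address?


Given: IP = 223.127.35.198, prefix = /24
Subnet mask = 255.255.255.0
Last octet of IP: 198
Last octet of mask: 0
Network last octet = 198 AND 0 = 0

0


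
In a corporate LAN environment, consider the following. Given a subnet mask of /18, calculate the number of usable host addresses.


Given: subnet mask /18
Host bits = 32 - 18 = 14
Total addresses = 2^14 = 16384
Usable hosts = 16384 - 2 (network + broadcast) = 16382

16382


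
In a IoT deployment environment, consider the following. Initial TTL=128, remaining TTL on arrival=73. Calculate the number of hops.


Given: initial TTL = 128, received TTL = 73
Hops = initial TTL - received TTL
Hops = 128 - 73 = 55

55


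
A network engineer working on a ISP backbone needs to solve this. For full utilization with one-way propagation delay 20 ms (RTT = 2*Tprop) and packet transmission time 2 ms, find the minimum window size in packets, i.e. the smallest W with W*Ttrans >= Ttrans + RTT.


Given: Ttrans = 2 ms, RTT = 40 ms (= 2 * Tprop, Tprop = 20 ms)
Time until first ACK returns = Ttrans + RTT = 2 + 40 = 42 ms
Need W * Ttrans >= Ttrans + RTT  ->  W >= (Ttrans + RTT) / Ttrans
(Ttrans + RTT) / Ttrans = 42 / 2 = 21
W_min = ceil(21) = 21

21


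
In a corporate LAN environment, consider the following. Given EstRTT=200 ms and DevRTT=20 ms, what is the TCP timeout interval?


Given: EstRTT = 200 ms, DevRTT = 20 ms
Timeout = EstRTT + 4 * DevRTT
4 * DevRTT = 4 * 20 = 80
Timeout = 200 + 80 = 280 ms

280


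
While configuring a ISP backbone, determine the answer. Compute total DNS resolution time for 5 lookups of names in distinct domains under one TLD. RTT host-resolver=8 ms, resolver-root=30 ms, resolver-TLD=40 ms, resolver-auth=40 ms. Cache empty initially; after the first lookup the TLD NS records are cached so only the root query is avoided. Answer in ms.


Lookup 1 (cold cache): local + root + TLD + auth = 8 + 30 + 40 + 40 = 118 ms
Lookups 2..5 (TLD NS cached -> skip root; new domain -> still ask TLD and auth): local + TLD + auth = 8 + 40 + 40 = 88 ms each
Remaining 4 lookups: 4 * 88 = 352 ms
Total = 118 + 352 = 470 ms

470


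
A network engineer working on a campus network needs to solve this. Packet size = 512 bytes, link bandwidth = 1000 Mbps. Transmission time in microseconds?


Given: packet = 512 bytes, bandwidth = 1000 Mbps
Packet in bits = 512 * 8 = 4096 bits
Bandwidth = 1000 * 10^6 = 1000000000 bps
Time = 4096 / 1000000000 seconds
Time in us = 4096 * 10^6 / 1000000000 = 4.096

4.096


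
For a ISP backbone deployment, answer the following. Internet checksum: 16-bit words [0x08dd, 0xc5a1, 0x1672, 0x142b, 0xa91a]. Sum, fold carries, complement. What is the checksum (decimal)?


Given words: [0x08dd, 0xc5a1, 0x1672, 0x142b, 0xa91a]
Step 1: Sum all words
Raw sum = 2269 + 50593 + 5746 + 5163 + 43290 = 107061
Step 2: Fold carry: (41525 + 1) = 41526
One's complement = ~41526 & 0xFFFF = 24009

24009


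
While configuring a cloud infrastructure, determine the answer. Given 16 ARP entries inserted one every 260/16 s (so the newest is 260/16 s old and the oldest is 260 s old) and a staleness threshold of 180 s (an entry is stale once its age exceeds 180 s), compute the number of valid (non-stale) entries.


Ages are k * 260/16 s for k = 1..16 (spacing = 16.2500 s).
Entry k is valid iff k * 260/16 <= 180 iff k <= 16 * 180 / 260 = 11.0769
n_valid = floor(11.0769) = 11
(n_stale = 16 - 11 = 5)

11


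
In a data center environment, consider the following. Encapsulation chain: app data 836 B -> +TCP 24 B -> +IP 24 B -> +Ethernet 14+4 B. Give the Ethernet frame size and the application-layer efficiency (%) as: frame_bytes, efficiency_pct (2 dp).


TCP segment = 836 + 24 = 860 B
IP packet = 860 + 24 = 884 B
Ethernet frame = 884 + 14 + 4 = 902 B
Efficiency = app / frame = 836 / 902 = 0.926829 = 92.6829% -> 92.68% (2 dp)

902, 92.68


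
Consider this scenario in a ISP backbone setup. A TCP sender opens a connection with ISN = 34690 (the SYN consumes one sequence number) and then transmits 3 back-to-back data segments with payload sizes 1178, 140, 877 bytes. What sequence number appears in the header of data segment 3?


The SYN occupies sequence number ISN = 34690, so the first data byte is ISN + 1 = 34691.
SEQ of data segment i = (ISN + 1) + sum of payload sizes of segments 1..i-1.
Segment 1: SEQ = 34691, payload = 1178 bytes
Segment 2: SEQ = 35869, payload = 140 bytes
Segment 3: SEQ = 36009, payload = 877 bytes
SEQ of segment 3 = 34691 + 1178 + 140 = 36009

36009


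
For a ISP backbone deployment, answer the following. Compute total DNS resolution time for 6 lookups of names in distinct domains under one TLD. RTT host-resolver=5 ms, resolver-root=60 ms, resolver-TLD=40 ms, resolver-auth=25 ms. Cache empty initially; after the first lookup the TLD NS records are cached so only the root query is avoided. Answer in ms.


Lookup 1 (cold cache): local + root + TLD + auth = 5 + 60 + 40 + 25 = 130 ms
Lookups 2..6 (TLD NS cached -> skip root; new domain -> still ask TLD and auth): local + TLD + auth = 5 + 40 + 25 = 70 ms each
Remaining 5 lookups: 5 * 70 = 350 ms
Total = 130 + 350 = 480 ms

480


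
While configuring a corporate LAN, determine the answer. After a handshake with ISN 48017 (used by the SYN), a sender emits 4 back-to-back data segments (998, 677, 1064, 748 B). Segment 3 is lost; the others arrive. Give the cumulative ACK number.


SYN uses sequence number 48017; first data byte = ISN + 1 = 48018.
Segment 1: SEQ = 48018, len = 998 B, covers [48018, 49015]
Segment 2: SEQ = 49016, len = 677 B, covers [49016, 49692]
Segment 3: SEQ = 49693, len = 1064 B, covers [49693, 50756] [LOST]
Segment 4: SEQ = 50757, len = 748 B, covers [50757, 51504]
In-order data received: bytes [48018, 49692] (segments 1..2).
Segment 3 missing -> gap begins at byte 49693; later segments buffered out of order.
Cumulative ACK = next expected in-order byte = 48018 + 998 + 677 = 49693

49693


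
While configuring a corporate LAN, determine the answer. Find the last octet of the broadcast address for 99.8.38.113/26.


Given: IP = 99.8.38.113, prefix = /26
Host bits = 32 - 26 = 6
Network last octet = 113 AND mask = 64
Host part size = 2^6 - 1 = 63
Broadcast last octet = 64 OR 63 = 127

127


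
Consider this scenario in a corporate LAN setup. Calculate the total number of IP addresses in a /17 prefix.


Given: CIDR prefix /17
Host bits = 32 - 17 = 15
Total addresses = 2^15 = 32768

32768


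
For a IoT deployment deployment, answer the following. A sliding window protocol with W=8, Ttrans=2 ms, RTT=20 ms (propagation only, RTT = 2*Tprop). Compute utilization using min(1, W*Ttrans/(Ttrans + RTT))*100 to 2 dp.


Given: W = 8, Ttrans = 2 ms, RTT = 20 ms (= 2 * Tprop, Tprop = 10 ms)
Cycle time = Ttrans + RTT = 2 + 20 = 22 ms (first packet sent until its ACK returns)
W * Ttrans = 8 * 2 = 16 ms of sending per cycle
W * Ttrans / (Ttrans + RTT) = 16 / 22 = 0.727273
U = min(1, 0.727273) = 0.727273
U% = 72.73%

72.73


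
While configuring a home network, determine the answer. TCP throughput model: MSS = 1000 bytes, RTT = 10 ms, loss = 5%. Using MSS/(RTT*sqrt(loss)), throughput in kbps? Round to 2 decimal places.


Given: MSS = 1000 bytes, RTT = 10 ms, loss = 5%
RTT in seconds = 10 / 1000 = 0.01
Loss rate = 5% = 0.05
sqrt(loss) = sqrt(0.05) = 0.223606797750
Throughput (bytes/s) = 1000 / (0.01 * 0.223606797750) = 447213.5955
Throughput (kbps) = 447213.5955 * 8 / 1000 = 3577.708764 -> 3577.71 kbps (2 dp)

3577.71


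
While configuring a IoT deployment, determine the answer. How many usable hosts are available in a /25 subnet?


Given: subnet mask /25
Host bits = 32 - 25 = 7
Total addresses = 2^7 = 128
Usable hosts = 128 - 2 (network + broadcast) = 126

126


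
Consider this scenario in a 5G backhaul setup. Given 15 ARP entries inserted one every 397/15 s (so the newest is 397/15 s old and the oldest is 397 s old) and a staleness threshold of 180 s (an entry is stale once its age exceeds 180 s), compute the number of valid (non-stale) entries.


Ages are k * 397/15 s for k = 1..15 (spacing = 26.4667 s).
Entry k is valid iff k * 397/15 <= 180 iff k <= 15 * 180 / 397 = 6.8010
n_valid = floor(6.8010) = 6
(n_stale = 15 - 6 = 9)

6


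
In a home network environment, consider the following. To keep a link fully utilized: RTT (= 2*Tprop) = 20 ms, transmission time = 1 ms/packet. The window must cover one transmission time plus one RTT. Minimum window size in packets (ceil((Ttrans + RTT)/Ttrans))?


Given: Ttrans = 1 ms, RTT = 20 ms (= 2 * Tprop, Tprop = 10 ms)
Time until first ACK returns = Ttrans + RTT = 1 + 20 = 21 ms
Need W * Ttrans >= Ttrans + RTT  ->  W >= (Ttrans + RTT) / Ttrans
(Ttrans + RTT) / Ttrans = 21 / 1 = 21
W_min = ceil(21) = 21

21


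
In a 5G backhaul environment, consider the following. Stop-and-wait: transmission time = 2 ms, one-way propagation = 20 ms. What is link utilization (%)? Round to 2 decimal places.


Given: Ttrans = 2 ms, Tprop = 20 ms
RTT = 2 * Tprop = 2 * 20 = 40 ms
U = Ttrans / (Ttrans + RTT)
U = 2 / (2 + 40)
U = 2 / 42 = 0.047619
U% = 4.76%

4.76


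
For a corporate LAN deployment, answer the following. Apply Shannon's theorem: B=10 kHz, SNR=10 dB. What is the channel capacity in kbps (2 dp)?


Given: B = 10 kHz, SNR = 10 dB
SNR linear = 10^(10/10) = 10
1 + SNR = 11
log2(11) = 3.4594316186
C = 10 * 1000 * 3.4594316186 = 34594.3162 bps
C = 34.594316 kbps -> 34.59 kbps (2 dp)

34.59


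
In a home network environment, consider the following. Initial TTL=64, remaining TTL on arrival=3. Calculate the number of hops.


Given: initial TTL = 64, received TTL = 3
Hops = initial TTL - received TTL
Hops = 64 - 3 = 61

61


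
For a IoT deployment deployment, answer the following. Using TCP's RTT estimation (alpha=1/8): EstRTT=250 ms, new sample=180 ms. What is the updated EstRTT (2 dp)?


Given: EstRTT = 250 ms, SampleRTT = 180 ms, alpha = 1/8
New EstRTT = (1 - alpha) * EstRTT + alpha * SampleRTT
(7/8) * 250 = 218.75
(1/8) * 180 = 22.5
New EstRTT = 218.75 + 22.5 = 241.25 ms -> 241.25 ms (2 dp)

241.25


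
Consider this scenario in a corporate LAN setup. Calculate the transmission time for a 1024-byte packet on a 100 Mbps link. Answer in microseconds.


Given: packet = 1024 bytes, bandwidth = 100 Mbps
Packet in bits = 1024 * 8 = 8192 bits
Bandwidth = 100 * 10^6 = 100000000 bps
Time = 8192 / 100000000 seconds
Time in us = 8192 * 10^6 / 100000000 = 81.92

81.92


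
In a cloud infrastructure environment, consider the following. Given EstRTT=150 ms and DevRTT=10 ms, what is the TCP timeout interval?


Given: EstRTT = 150 ms, DevRTT = 10 ms
Timeout = EstRTT + 4 * DevRTT
4 * DevRTT = 4 * 10 = 40
Timeout = 150 + 40 = 190 ms

190


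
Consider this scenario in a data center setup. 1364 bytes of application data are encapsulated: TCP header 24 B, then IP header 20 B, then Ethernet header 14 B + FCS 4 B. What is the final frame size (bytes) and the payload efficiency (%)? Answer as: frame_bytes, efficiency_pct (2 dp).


TCP segment = 1364 + 24 = 1388 B
IP packet = 1388 + 20 = 1408 B
Ethernet frame = 1408 + 14 + 4 = 1426 B
Efficiency = app / frame = 1364 / 1426 = 0.956522 = 95.6522% -> 95.65% (2 dp)

1426, 95.65


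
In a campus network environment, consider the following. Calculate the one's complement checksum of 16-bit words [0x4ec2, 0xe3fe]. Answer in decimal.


Given words: [0x4ec2, 0xe3fe]
Step 1: Sum all words
Raw sum = 20162 + 58366 = 78528
Step 2: Fold carry: (12992 + 1) = 12993
One's complement = ~12993 & 0xFFFF = 52542

52542


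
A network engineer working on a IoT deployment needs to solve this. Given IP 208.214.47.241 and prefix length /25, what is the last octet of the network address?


Given: IP = 208.214.47.241, prefix = /25
Subnet mask = 255.255.255.128
Last octet of IP: 241
Last octet of mask: 128
Network last octet = 241 AND 128 = 128

128


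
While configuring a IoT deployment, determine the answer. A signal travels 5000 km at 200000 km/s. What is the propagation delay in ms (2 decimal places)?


Given: distance = 5000 km, speed = 200000 km/s
Delay = distance / speed = 5000 / 200000 seconds
Delay in ms = 5000 * 1000 / 200000
Delay = 25.0000 ms
Rounded to 2 dp = 25.00 ms

25.00


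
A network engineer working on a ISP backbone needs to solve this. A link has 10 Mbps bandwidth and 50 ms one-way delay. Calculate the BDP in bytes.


Given: bandwidth = 10 Mbps, delay = 50 ms
BDP in bits = 10 * 10^6 * 50 / 1000
BDP in bits = 500000
BDP in bytes = 500000 / 8 = 62500

62500


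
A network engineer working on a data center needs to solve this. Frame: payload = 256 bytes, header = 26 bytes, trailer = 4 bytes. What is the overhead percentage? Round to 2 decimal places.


Given: payload = 256 B, header = 26 B, trailer = 4 B
Overhead bytes = header + trailer = 26 + 4 = 30
Total frame = payload + overhead = 256 + 30 = 286
Overhead % = 30 / 286 * 100 = 10.4895% -> 10.49% (2 dp)

10.49


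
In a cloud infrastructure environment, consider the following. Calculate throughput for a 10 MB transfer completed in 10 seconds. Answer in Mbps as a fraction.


Given: file = 10 MB, time = 10 s
File in Mb = 10 * 8 = 80 Mb
Throughput = 80 / 10 Mbps
Throughput = 8 Mbps

8


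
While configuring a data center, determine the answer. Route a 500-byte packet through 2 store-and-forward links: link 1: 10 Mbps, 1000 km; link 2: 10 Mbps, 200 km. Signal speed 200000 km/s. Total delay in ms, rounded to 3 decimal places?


Packet = 500 bytes = 4000 bits. Store-and-forward: sum (t_trans + t_prop) per link.
Link 1: t_trans = 4000/(10*10^6) s = 0.4000 ms; t_prop = 1000/200000 s = 5.0000 ms; subtotal = 5.4000 ms
Link 2: t_trans = 4000/(10*10^6) s = 0.4000 ms; t_prop = 200/200000 s = 1.0000 ms; subtotal = 1.4000 ms
End-to-end = 5.4000 + 1.4000 = 6.8000 ms -> 6.800 ms (3 dp)

6.800


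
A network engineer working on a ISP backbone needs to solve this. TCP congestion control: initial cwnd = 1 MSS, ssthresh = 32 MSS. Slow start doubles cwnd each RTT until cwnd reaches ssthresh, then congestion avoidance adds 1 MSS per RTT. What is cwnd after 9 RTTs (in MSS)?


RTT 0: cwnd = 1 MSS (initial)
RTT 1: cwnd = 2 MSS (slow start, doubled)
RTT 2: cwnd = 4 MSS (slow start, doubled)
RTT 3: cwnd = 8 MSS (slow start, doubled)
RTT 4: cwnd = 16 MSS (slow start, doubled)
RTT 5: cwnd = 32 MSS (slow start, doubled)
RTT 6: cwnd = 33 MSS (congestion avoidance, +1)
RTT 7: cwnd = 34 MSS (congestion avoidance, +1)
RTT 8: cwnd = 35 MSS (congestion avoidance, +1)
RTT 9: cwnd = 36 MSS (congestion avoidance, +1)

36


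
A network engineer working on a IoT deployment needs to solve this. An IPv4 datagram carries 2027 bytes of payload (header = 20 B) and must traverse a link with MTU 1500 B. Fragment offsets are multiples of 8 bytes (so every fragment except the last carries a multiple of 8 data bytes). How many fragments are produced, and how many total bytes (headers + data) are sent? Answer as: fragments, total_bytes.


Max data per non-final fragment = floor((MTU - header)/8)*8 = floor((1500 - 20)/8)*8 = floor(1480/8)*8 = 1480 B
Final fragment needs no 8-byte alignment: it can carry up to MTU - header = 1480 B
Non-final fragments needed = ceil((payload - 1480) / 1480) = ceil(547/1480) = ceil(0.3696) = 1
Number of fragments = 1 + 1 = 2
Fragment sizes (data): 1 * 1480 B + 547 B (last, 547 <= 1480 OK)
Total bytes sent = payload + n_frags * header = 2027 + 2*20 = 2027 + 40 = 2067 B

2, 2067


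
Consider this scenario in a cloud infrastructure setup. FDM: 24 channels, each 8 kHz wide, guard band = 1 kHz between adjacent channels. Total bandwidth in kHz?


Given: 24 channels, 8 kHz each, guard = 1 kHz
Channel bandwidth = 24 * 8 = 192 kHz
Guard bands = 23 gaps * 1 kHz = 23 kHz
Total = 192 + 23 = 215 kHz

215


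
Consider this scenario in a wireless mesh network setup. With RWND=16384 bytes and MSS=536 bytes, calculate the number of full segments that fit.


Given: RWND = 16384 bytes, MSS = 536 bytes
Full segments = floor(RWND / MSS)
Full segments = floor(16384 / 536)
Full segments = floor(30.5672) = 30

30


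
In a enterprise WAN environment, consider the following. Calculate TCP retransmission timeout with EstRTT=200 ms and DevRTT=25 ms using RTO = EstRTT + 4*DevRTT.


Given: EstRTT = 200 ms, DevRTT = 25 ms
Timeout = EstRTT + 4 * DevRTT
4 * DevRTT = 4 * 25 = 100
Timeout = 200 + 100 = 300 ms

300
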